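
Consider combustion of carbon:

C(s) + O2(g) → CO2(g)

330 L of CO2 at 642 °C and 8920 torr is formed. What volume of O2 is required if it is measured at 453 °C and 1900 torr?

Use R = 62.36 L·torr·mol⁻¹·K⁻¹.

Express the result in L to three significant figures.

1230 L

n(CO2) = PV/RT = (8920 × 330) / (62.36 × 915.15) = 51.58 mol
n(O2) = (1/1) × 51.58 = 51.58 mol
V = nRT/P = 51.58 × 62.36 × 726.15 / 1900 = 1229 L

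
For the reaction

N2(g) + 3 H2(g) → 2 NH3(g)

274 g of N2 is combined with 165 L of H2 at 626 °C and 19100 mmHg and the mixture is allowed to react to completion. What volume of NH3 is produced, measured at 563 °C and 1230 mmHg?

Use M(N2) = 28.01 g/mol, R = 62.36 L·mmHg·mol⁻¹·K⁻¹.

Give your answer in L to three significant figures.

n(N2) = 274 / 28.01 = 9.782 mol
n(H2) = PV/RT = (19100 × 165) / (62.36 × 899.15) = 56.21 mol
For 9.782 mol N2, stoichiometry requires (3/1) × 9.782 = 29.35 mol H2; 56.21 mol is available, so N2 is limiting.
n(NH3) = (2/1) × 9.782 = 19.56 mol
V(NH3) = nRT/P = 19.56 × 62.36 × 836.15 / 1230 = 829.2 L

829 L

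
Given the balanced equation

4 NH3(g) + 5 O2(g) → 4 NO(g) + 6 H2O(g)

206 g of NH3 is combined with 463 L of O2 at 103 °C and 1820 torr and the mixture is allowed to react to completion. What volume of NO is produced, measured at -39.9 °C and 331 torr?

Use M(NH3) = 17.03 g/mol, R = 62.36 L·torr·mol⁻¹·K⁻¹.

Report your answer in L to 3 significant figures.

n(NH3) = 206 / 17.03 = 12.10 mol
n(O2) = PV/RT = (1820 × 463) / (62.36 × 376.15) = 35.92 mol
For 12.10 mol NH3, stoichiometry requires (5/4) × 12.10 = 15.12 mol O2; 35.92 mol is available, so NH3 is limiting.
n(NO) = (4/4) × 12.10 = 12.10 mol
V(NO) = nRT/P = 12.10 × 62.36 × 233.25 / 331 = 531.7 L

532 L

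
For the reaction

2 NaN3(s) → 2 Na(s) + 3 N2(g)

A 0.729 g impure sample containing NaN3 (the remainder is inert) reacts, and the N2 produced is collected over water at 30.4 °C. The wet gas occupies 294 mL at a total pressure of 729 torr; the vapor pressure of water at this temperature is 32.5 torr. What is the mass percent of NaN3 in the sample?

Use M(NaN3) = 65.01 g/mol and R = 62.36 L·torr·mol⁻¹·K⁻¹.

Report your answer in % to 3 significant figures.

64.3 %

P(N2) = 729 − 32.5 = 696.5 torr
n(N2) = PV/RT = (696.5 × 0.2940) / (62.36 × 303.55) = 0.01082 mol
n(NaN3) = (2/3) × 0.01082 = 0.007213 mol
m(NaN3) = 0.007213 × 65.01 = 0.4689 g
%NaN3 = 0.4689 / 0.729 × 100 = 64.32%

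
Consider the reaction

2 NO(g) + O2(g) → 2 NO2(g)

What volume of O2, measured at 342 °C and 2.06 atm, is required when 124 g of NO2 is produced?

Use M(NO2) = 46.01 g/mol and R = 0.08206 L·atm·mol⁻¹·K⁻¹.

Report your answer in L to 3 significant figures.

n(NO2) = 124.0 / 46.01 = 2.695 mol
n(O2) = (1/2) × 2.695 = 1.347 mol
V = nRT/P = 1.347 × 0.08206 × 615.15 / 2.06 = 33.01 L

33.0 L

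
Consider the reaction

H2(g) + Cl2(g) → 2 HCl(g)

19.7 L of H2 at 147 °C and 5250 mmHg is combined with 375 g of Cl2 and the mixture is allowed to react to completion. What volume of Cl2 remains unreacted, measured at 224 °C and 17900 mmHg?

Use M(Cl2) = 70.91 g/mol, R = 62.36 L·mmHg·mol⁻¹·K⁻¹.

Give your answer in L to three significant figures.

2.32 L

n(H2) = PV/RT = (5250 × 19.7) / (62.36 × 420.15) = 3.947 mol
n(Cl2) = 375 / 70.91 = 5.288 mol
For 3.947 mol H2, stoichiometry requires (1/1) × 3.947 = 3.947 mol Cl2; 5.288 mol is available, so H2 is limiting.
n(Cl2) consumed = (1/1) × 3.947 = 3.947 mol; remaining = 5.288 − 3.947 = 1.341 mol
V(Cl2) = nRT/P = 1.341 × 62.36 × 497.15 / 17900 = 2.323 L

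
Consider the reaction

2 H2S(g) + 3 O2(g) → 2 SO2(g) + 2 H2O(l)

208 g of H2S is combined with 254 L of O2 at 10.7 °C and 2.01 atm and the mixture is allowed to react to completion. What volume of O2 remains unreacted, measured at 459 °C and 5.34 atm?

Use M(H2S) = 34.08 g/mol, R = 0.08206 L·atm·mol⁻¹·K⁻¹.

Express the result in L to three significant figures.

144 L

n(H2S) = 208 / 34.08 = 6.103 mol
n(O2) = PV/RT = (2.01 × 254) / (0.08206 × 283.85) = 21.92 mol
For 6.103 mol H2S, stoichiometry requires (3/2) × 6.103 = 9.154 mol O2; 21.92 mol is available, so H2S is limiting.
n(O2) consumed = (3/2) × 6.103 = 9.154 mol; remaining = 21.92 − 9.154 = 12.77 mol
V(O2) = nRT/P = 12.77 × 0.08206 × 732.15 / 5.34 = 143.7 L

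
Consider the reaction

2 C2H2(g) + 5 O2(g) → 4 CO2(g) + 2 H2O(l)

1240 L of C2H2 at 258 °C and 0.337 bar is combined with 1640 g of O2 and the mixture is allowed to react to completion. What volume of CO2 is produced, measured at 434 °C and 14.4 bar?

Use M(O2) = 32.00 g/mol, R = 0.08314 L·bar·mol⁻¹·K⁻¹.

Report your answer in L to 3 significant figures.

77.3 L

n(C2H2) = PV/RT = (0.337 × 1240) / (0.08314 × 531.15) = 9.463 mol
n(O2) = 1640 / 32.00 = 51.25 mol
For 9.463 mol C2H2, stoichiometry requires (5/2) × 9.463 = 23.66 mol O2; 51.25 mol is available, so C2H2 is limiting.
n(CO2) = (4/2) × 9.463 = 18.93 mol
V(CO2) = nRT/P = 18.93 × 0.08314 × 707.15 / 14.4 = 77.29 L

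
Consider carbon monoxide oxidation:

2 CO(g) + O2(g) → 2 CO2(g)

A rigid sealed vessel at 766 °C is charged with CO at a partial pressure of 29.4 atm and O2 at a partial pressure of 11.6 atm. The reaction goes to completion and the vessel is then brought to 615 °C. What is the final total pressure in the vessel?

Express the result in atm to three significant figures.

With V and T fixed, P_i ∝ n_i, so the mole ratios apply directly to partial pressures at 766 °C.
P(O2) required for 29.4 atm of CO = (1/2) × 29.4 = 14.70 atm; available 11.6 atm, so O2 is limiting.
P(CO) remaining = 29.4 − (2/1) × 11.6 = 6.200 atm
P(gaseous products) = (2)/1 × 11.6 = 23.20 atm
P_total at 766 °C = 6.200 + 23.20 = 29.40 atm
Scaling to 615 °C: P = 29.40 × 888.15/1039.15 = 25.13 atm

25.1 atm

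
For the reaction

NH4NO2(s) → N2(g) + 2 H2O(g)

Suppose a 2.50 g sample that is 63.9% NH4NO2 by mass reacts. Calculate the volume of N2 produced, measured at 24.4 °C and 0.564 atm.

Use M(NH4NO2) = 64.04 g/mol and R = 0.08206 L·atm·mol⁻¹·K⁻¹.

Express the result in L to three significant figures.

1.08 L

mass of NH4NO2 = 2.50 × 63.9/100 = 1.597 g
n(NH4NO2) = 1.597 / 64.04 = 0.02494 mol
n(N2) = (1/1) × 0.02494 = 0.02494 mol
V = nRT/P = 0.02494 × 0.08206 × 297.55 / 0.564 = 1.080 L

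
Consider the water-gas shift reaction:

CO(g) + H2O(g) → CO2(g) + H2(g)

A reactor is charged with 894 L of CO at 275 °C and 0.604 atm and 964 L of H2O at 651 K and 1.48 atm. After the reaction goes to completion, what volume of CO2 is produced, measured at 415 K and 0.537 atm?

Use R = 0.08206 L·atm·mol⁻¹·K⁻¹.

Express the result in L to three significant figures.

761 L

n(CO) = PV/RT = (0.604 × 894) / (0.08206 × 548.15) = 12.00 mol
n(H2O) = PV/RT = (1.48 × 964) / (0.08206 × 651) = 26.71 mol
For 12.00 mol CO, stoichiometry requires (1/1) × 12.00 = 12.00 mol H2O; 26.71 mol is available, so CO is limiting.
n(CO2) = (1/1) × 12.00 = 12.00 mol
V(CO2) = nRT/P = 12.00 × 0.08206 × 415 / 0.537 = 761.0 L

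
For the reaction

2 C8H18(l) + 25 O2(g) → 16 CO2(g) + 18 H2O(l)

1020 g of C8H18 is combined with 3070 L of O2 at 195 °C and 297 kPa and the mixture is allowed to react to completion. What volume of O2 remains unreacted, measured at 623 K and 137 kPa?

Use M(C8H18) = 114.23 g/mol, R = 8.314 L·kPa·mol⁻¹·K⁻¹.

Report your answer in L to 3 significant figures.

n(C8H18) = 1020 / 114.23 = 8.929 mol
n(O2) = PV/RT = (297 × 3070) / (8.314 × 468.15) = 234.3 mol
For 8.929 mol C8H18, stoichiometry requires (25/2) × 8.929 = 111.6 mol O2; 234.3 mol is available, so C8H18 is limiting.
n(O2) consumed = (25/2) × 8.929 = 111.6 mol; remaining = 234.3 − 111.6 = 122.7 mol
V(O2) = nRT/P = 122.7 × 8.314 × 623 / 137 = 4639 L

4640 L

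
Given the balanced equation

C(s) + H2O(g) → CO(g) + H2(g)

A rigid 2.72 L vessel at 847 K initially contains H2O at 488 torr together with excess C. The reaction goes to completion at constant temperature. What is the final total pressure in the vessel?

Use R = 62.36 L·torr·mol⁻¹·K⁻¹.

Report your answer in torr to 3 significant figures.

Rigid vessel, constant T ⇒ P scales with total gas moles (1 → 2).
P_final = (2/1) × 488 = 976.0 torr

976 torr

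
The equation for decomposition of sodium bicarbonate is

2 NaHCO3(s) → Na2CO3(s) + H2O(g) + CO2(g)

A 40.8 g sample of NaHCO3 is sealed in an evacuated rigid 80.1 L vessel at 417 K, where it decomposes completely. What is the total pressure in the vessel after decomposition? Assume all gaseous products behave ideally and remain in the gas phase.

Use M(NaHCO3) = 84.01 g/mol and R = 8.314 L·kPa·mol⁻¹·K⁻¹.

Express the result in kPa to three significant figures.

21.0 kPa

n(NaHCO3) = 40.8 / 84.01 = 0.4857 mol
n(gas produced) = (2/2) × 0.4857 = 0.4857 mol
P = nRT/V = 0.4857 × 8.314 × 417 / 80.1 = 21.02 kPa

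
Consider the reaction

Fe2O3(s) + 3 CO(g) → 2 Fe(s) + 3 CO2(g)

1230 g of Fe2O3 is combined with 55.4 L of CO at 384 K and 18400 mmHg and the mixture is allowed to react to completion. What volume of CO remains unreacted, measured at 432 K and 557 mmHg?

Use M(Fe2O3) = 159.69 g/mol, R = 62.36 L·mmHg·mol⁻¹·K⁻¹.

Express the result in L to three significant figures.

941 L

n(Fe2O3) = 1230 / 159.69 = 7.702 mol
n(CO) = PV/RT = (18400 × 55.4) / (62.36 × 384) = 42.57 mol
For 7.702 mol Fe2O3, stoichiometry requires (3/1) × 7.702 = 23.11 mol CO; 42.57 mol is available, so Fe2O3 is limiting.
n(CO) consumed = (3/1) × 7.702 = 23.11 mol; remaining = 42.57 − 23.11 = 19.46 mol
V(CO) = nRT/P = 19.46 × 62.36 × 432 / 557 = 941.2 L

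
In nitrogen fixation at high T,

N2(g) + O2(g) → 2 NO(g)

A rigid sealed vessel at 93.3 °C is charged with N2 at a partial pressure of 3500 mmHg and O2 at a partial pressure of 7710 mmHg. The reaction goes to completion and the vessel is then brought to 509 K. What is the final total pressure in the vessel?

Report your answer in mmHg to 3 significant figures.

With V and T fixed, P_i ∝ n_i, so the mole ratios apply directly to partial pressures at 93.3 °C.
P(O2) required for 3500 mmHg of N2 = (1/1) × 3500 = 3500 mmHg; available 7710 mmHg, so N2 is limiting.
P(O2) remaining = 7710 − (1/1) × 3500 = 4210 mmHg
P(gaseous products) = (2)/1 × 3500 = 7000 mmHg
P_total at 93.3 °C = 4210 + 7000 = 11210 mmHg
Scaling to 509 K: P = 11210 × 509/366.45 = 15570 mmHg

15600 mmHg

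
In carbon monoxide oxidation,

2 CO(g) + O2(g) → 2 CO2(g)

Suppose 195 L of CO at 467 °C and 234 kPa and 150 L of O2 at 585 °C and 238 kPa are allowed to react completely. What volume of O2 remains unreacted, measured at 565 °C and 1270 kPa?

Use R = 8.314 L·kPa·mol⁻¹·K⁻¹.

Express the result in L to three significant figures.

n(CO) = PV/RT = (234 × 195) / (8.314 × 740.15) = 7.415 mol
n(O2) = PV/RT = (238 × 150) / (8.314 × 858.15) = 5.004 mol
For 7.415 mol CO, stoichiometry requires (1/2) × 7.415 = 3.708 mol O2; 5.004 mol is available, so CO is limiting.
n(O2) consumed = (1/2) × 7.415 = 3.708 mol; remaining = 5.004 − 3.708 = 1.296 mol
V(O2) = nRT/P = 1.296 × 8.314 × 838.15 / 1270 = 7.111 L

7.11 L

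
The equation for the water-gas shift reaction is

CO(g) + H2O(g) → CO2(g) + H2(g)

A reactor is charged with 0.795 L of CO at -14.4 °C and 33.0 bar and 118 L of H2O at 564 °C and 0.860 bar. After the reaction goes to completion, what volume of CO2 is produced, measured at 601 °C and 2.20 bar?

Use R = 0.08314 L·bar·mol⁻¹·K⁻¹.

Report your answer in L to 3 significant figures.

n(CO) = PV/RT = (33.0 × 0.795) / (0.08314 × 258.75) = 1.220 mol
n(H2O) = PV/RT = (0.860 × 118) / (0.08314 × 837.15) = 1.458 mol
For 1.220 mol CO, stoichiometry requires (1/1) × 1.220 = 1.220 mol H2O; 1.458 mol is available, so CO is limiting.
n(CO2) = (1/1) × 1.220 = 1.220 mol
V(CO2) = nRT/P = 1.220 × 0.08314 × 874.15 / 2.20 = 40.30 L

40.3 L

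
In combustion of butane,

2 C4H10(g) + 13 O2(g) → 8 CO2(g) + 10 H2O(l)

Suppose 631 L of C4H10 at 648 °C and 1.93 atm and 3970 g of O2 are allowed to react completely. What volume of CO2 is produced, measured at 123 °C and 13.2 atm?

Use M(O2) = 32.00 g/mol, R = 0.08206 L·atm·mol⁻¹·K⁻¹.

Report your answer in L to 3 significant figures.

n(C4H10) = PV/RT = (1.93 × 631) / (0.08206 × 921.15) = 16.11 mol
n(O2) = 3970 / 32.00 = 124.1 mol
For 16.11 mol C4H10, stoichiometry requires (13/2) × 16.11 = 104.7 mol O2; 124.1 mol is available, so C4H10 is limiting.
n(CO2) = (8/2) × 16.11 = 64.44 mol
V(CO2) = nRT/P = 64.44 × 0.08206 × 396.15 / 13.2 = 158.7 L

159 L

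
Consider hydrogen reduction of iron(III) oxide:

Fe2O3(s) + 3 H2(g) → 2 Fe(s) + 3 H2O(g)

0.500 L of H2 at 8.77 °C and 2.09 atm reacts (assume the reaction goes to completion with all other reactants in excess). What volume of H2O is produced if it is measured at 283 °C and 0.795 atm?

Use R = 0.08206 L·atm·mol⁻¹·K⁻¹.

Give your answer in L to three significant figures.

2.59 L

n(H2) = PV/RT = (2.09 × 0.500) / (0.08206 × 281.92) = 0.04517 mol
n(H2O) = (3/3) × 0.04517 = 0.04517 mol
V = nRT/P = 0.04517 × 0.08206 × 556.15 / 0.795 = 2.593 L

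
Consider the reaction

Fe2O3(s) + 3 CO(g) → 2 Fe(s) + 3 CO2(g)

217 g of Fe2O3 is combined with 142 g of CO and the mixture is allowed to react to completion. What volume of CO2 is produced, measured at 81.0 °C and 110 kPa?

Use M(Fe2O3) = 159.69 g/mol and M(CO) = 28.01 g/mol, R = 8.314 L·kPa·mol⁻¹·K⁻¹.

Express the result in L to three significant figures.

n(Fe2O3) = 217 / 159.69 = 1.359 mol
n(CO) = 142 / 28.01 = 5.070 mol
For 1.359 mol Fe2O3, stoichiometry requires (3/1) × 1.359 = 4.077 mol CO; 5.070 mol is available, so Fe2O3 is limiting.
n(CO2) = (3/1) × 1.359 = 4.077 mol
V(CO2) = nRT/P = 4.077 × 8.314 × 354.15 / 110 = 109.1 L

109 L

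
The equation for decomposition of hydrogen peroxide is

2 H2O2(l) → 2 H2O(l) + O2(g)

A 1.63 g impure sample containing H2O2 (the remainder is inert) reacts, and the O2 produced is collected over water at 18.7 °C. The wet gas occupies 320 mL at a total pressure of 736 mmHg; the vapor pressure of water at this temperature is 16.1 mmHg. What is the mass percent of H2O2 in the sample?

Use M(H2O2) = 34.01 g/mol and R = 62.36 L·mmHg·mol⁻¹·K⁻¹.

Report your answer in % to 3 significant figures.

P(O2) = 736 − 16.1 = 719.9 mmHg
n(O2) = PV/RT = (719.9 × 0.3200) / (62.36 × 291.85) = 0.01266 mol
n(H2O2) = (2/1) × 0.01266 = 0.02532 mol
m(H2O2) = 0.02532 × 34.01 = 0.8611 g
%H2O2 = 0.8611 / 1.63 × 100 = 52.83%

52.8 %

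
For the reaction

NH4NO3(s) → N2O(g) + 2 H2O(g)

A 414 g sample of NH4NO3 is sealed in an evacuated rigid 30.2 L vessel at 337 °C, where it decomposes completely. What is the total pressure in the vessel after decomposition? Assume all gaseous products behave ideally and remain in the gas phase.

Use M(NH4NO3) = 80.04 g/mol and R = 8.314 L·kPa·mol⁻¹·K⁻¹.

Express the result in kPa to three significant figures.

2610 kPa

n(NH4NO3) = 414 / 80.04 = 5.172 mol
n(gas produced) = (3/1) × 5.172 = 15.52 mol
P = nRT/V = 15.52 × 8.314 × 610.15 / 30.2 = 2607 kPa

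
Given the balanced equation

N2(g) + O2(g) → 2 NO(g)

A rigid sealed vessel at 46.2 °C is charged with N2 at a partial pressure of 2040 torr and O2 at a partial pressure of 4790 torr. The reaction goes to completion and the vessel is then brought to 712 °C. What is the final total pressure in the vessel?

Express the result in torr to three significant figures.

21100 torr

At constant V, partial pressures at 46.2 °C are proportional to moles, so apply stoichiometry directly to pressures.
P(O2) required for 2040 torr of N2 = (1/1) × 2040 = 2040 torr; available 4790 torr, so N2 is limiting.
P(O2) remaining = 4790 − (1/1) × 2040 = 2750 torr
P(gaseous products) = (2)/1 × 2040 = 4080 torr
P_total at 46.2 °C = 2750 + 4080 = 6830 torr
Scaling to 712 °C: P = 6830 × 985.15/319.35 = 21070 torr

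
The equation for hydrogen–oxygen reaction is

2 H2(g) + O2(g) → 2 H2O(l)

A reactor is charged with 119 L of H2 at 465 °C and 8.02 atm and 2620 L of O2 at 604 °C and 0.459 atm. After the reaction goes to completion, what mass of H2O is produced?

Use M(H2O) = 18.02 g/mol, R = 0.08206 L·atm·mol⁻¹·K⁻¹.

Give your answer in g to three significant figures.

n(H2) = PV/RT = (8.02 × 119) / (0.08206 × 738.15) = 15.76 mol
n(O2) = PV/RT = (0.459 × 2620) / (0.08206 × 877.15) = 16.71 mol
For 15.76 mol H2, stoichiometry requires (1/2) × 15.76 = 7.880 mol O2; 16.71 mol is available, so H2 is limiting.
n(H2O) = (2/2) × 15.76 = 15.76 mol
m(H2O) = 15.76 × 18.02 = 284.0 g

284 g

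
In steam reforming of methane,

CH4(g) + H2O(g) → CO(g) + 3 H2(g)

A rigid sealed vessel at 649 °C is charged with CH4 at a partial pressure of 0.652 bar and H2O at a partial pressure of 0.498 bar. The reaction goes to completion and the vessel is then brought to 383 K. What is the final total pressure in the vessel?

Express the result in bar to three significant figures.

With V and T fixed, P_i ∝ n_i, so the mole ratios apply directly to partial pressures at 649 °C.
P(H2O) required for 0.652 bar of CH4 = (1/1) × 0.652 = 0.6520 bar; available 0.498 bar, so H2O is limiting.
P(CH4) remaining = 0.652 − (1/1) × 0.498 = 0.1540 bar
P(gaseous products) = (1+3)/1 × 0.498 = 1.992 bar
P_total at 649 °C = 0.1540 + 1.992 = 2.146 bar
Scaling to 383 K: P = 2.146 × 383/922.15 = 0.8913 bar

0.891 bar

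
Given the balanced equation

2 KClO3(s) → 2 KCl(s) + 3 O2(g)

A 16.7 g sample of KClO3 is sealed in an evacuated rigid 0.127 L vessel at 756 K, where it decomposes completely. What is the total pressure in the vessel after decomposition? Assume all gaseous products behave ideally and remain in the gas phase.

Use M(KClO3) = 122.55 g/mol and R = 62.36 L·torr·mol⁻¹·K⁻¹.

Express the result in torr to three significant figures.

75900 torr

n(KClO3) = 16.7 / 122.55 = 0.1363 mol
n(gas produced) = (3/2) × 0.1363 = 0.2045 mol
P = nRT/V = 0.2045 × 62.36 × 756 / 0.127 = 75910 torr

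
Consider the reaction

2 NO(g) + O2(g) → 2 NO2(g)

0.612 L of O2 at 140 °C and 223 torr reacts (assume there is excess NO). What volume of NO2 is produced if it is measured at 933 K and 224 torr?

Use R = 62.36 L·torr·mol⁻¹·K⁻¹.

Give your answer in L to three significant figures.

2.75 L

n(O2) = PV/RT = (223 × 0.612) / (62.36 × 413.15) = 0.005297 mol
n(NO2) = (2/1) × 0.005297 = 0.01059 mol
V = nRT/P = 0.01059 × 62.36 × 933 / 224 = 2.751 L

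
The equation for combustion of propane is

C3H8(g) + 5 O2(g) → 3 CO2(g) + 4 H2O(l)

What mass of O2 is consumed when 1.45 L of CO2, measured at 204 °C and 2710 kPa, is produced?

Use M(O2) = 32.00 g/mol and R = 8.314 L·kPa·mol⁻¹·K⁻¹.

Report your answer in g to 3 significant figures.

52.8 g

n(CO2) = PV/RT = (2710 × 1.45) / (8.314 × 477.15) = 0.9905 mol
n(O2) = (5/3) × 0.9905 = 1.651 mol
m(O2) = 1.651 × 32.00 = 52.83 g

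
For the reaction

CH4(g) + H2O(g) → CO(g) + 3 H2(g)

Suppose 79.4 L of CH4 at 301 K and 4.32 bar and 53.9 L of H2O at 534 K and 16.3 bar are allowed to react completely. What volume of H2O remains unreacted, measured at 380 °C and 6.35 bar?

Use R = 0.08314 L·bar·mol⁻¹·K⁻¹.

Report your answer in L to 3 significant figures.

n(CH4) = PV/RT = (4.32 × 79.4) / (0.08314 × 301) = 13.71 mol
n(H2O) = PV/RT = (16.3 × 53.9) / (0.08314 × 534) = 19.79 mol
For 13.71 mol CH4, stoichiometry requires (1/1) × 13.71 = 13.71 mol H2O; 19.79 mol is available, so CH4 is limiting.
n(H2O) consumed = (1/1) × 13.71 = 13.71 mol; remaining = 19.79 − 13.71 = 6.080 mol
V(H2O) = nRT/P = 6.080 × 0.08314 × 653.15 / 6.35 = 51.99 L

52.0 L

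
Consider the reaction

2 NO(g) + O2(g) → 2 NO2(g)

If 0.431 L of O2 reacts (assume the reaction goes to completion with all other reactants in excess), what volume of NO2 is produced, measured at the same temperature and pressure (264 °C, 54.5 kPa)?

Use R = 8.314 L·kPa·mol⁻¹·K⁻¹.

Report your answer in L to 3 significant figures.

At constant T and P, gas volumes are in the mole ratio: V(NO2) = (2/1) × 0.431 = 0.8620 L

0.862 L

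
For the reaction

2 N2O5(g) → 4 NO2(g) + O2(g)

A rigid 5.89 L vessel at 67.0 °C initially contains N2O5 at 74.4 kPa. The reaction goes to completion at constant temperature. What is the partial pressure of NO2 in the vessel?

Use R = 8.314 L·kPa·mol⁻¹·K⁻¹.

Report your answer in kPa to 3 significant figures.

149 kPa

n(N2O5)₀ = PV/RT = (74.4 × 5.89) / (8.314 × 340.15) = 0.1550 mol
n(NO2) = (4/2) × 0.1550 = 0.3100 mol
P(NO2) = nRT/V = 0.3100 × 8.314 × 340.15 / 5.89 = 148.8 kPa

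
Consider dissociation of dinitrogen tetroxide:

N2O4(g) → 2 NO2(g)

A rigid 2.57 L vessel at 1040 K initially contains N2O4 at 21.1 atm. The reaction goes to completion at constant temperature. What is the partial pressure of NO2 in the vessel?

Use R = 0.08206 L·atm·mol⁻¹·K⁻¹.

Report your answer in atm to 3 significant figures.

42.2 atm

n(N2O4)₀ = PV/RT = (21.1 × 2.57) / (0.08206 × 1040) = 0.6354 mol
n(NO2) = (2/1) × 0.6354 = 1.271 mol
P(NO2) = nRT/V = 1.271 × 0.08206 × 1040 / 2.57 = 42.21 atm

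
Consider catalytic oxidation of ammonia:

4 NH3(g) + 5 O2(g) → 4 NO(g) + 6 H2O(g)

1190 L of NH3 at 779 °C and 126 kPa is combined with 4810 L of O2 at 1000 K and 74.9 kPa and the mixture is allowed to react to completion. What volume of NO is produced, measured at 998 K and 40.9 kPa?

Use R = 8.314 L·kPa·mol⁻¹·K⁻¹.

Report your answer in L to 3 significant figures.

3480 L

n(NH3) = PV/RT = (126 × 1190) / (8.314 × 1052.15) = 17.14 mol
n(O2) = PV/RT = (74.9 × 4810) / (8.314 × 1000) = 43.33 mol
For 17.14 mol NH3, stoichiometry requires (5/4) × 17.14 = 21.43 mol O2; 43.33 mol is available, so NH3 is limiting.
n(NO) = (4/4) × 17.14 = 17.14 mol
V(NO) = nRT/P = 17.14 × 8.314 × 998 / 40.9 = 3477 L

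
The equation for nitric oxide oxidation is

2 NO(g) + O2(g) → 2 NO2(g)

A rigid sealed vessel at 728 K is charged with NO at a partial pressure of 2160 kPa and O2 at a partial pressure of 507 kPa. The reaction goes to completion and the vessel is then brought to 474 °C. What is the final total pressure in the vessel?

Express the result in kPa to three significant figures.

With V and T fixed, P_i ∝ n_i, so the mole ratios apply directly to partial pressures at 728 K.
P(O2) required for 2160 kPa of NO = (1/2) × 2160 = 1080 kPa; available 507 kPa, so O2 is limiting.
P(NO) remaining = 2160 − (2/1) × 507 = 1146 kPa
P(gaseous products) = (2)/1 × 507 = 1014 kPa
P_total at 728 K = 1146 + 1014 = 2160 kPa
Scaling to 474 °C: P = 2160 × 747.15/728 = 2217 kPa

2220 kPa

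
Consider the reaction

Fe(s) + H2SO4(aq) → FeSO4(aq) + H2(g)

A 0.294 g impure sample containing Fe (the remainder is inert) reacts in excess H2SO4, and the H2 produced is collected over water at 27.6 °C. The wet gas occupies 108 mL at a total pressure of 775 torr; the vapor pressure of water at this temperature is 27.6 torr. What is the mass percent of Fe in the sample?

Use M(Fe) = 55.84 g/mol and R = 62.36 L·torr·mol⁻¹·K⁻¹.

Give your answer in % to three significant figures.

81.7 %

P(H2) = 775 − 27.6 = 747.4 torr
n(H2) = PV/RT = (747.4 × 0.1080) / (62.36 × 300.75) = 0.004304 mol
n(Fe) = (1/1) × 0.004304 = 0.004304 mol
m(Fe) = 0.004304 × 55.84 = 0.2403 g
%Fe = 0.2403 / 0.294 × 100 = 81.73%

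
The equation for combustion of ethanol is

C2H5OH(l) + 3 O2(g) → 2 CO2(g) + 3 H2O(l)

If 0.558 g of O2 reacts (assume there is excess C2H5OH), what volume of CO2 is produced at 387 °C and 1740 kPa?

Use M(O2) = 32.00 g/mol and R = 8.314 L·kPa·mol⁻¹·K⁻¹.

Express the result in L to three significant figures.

0.0367 L

n(O2) = 0.5580 / 32.00 = 0.01744 mol
n(CO2) = (2/3) × 0.01744 = 0.01163 mol
V = nRT/P = 0.01163 × 8.314 × 660.15 / 1740 = 0.03668 L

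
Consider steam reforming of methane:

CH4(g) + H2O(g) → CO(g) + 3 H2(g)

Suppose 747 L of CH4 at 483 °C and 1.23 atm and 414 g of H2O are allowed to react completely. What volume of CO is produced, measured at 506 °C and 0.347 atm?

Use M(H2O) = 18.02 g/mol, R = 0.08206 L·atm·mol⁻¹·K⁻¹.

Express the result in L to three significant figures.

n(CH4) = PV/RT = (1.23 × 747) / (0.08206 × 756.15) = 14.81 mol
n(H2O) = 414 / 18.02 = 22.97 mol
For 14.81 mol CH4, stoichiometry requires (1/1) × 14.81 = 14.81 mol H2O; 22.97 mol is available, so CH4 is limiting.
n(CO) = (1/1) × 14.81 = 14.81 mol
V(CO) = nRT/P = 14.81 × 0.08206 × 779.15 / 0.347 = 2729 L

2730 L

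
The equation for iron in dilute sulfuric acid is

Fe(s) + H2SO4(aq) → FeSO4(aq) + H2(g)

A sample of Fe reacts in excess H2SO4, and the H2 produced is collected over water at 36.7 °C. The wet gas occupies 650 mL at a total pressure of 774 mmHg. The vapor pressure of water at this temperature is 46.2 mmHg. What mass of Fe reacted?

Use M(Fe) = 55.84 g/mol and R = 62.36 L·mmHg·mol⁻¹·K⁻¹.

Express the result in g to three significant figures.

P(H2) = 774 − 46.2 = 727.8 mmHg
n(H2) = PV/RT = (727.8 × 0.6500) / (62.36 × 309.85) = 0.02448 mol
n(Fe) = (1/1) × 0.02448 = 0.02448 mol
m(Fe) = 0.02448 × 55.84 = 1.367 g

1.37 g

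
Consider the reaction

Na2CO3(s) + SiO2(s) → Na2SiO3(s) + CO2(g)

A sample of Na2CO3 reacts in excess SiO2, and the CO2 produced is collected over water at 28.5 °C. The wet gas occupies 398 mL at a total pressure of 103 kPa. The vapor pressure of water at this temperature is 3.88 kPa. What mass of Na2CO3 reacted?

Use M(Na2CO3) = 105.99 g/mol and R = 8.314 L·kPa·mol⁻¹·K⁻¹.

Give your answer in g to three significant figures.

P(CO2) = 103 − 3.88 = 99.12 kPa
n(CO2) = PV/RT = (99.12 × 0.3980) / (8.314 × 301.65) = 0.01573 mol
n(Na2CO3) = (1/1) × 0.01573 = 0.01573 mol
m(Na2CO3) = 0.01573 × 105.99 = 1.667 g

1.67 g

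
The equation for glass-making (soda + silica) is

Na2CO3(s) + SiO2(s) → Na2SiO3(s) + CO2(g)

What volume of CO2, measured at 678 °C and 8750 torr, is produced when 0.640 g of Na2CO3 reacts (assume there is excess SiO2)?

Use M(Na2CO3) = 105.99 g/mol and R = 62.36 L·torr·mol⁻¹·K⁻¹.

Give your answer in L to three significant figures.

0.0409 L

n(Na2CO3) = 0.6400 / 105.99 = 0.006038 mol
n(CO2) = (1/1) × 0.006038 = 0.006038 mol
V = nRT/P = 0.006038 × 62.36 × 951.15 / 8750 = 0.04093 L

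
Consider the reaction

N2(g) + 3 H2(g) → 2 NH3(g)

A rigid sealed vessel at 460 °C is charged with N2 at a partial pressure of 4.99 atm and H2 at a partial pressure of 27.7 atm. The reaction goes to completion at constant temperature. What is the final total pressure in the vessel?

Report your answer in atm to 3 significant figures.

22.7 atm

Because the vessel is rigid and T is held at 460 °C, work the stoichiometry in partial pressures (P_i = n_iRT/V).
P(H2) required for 4.99 atm of N2 = (3/1) × 4.99 = 14.97 atm; available 27.7 atm, so N2 is limiting.
P(H2) remaining = 27.7 − (3/1) × 4.99 = 12.73 atm
P(gaseous products) = (2)/1 × 4.99 = 9.980 atm
P_total at 460 °C = 12.73 + 9.980 = 22.71 atm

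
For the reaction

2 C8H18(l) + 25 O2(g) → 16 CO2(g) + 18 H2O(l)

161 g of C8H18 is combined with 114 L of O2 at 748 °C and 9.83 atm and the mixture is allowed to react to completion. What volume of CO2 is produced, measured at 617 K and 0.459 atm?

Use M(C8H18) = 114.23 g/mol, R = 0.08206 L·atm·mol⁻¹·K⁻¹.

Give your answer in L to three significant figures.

n(C8H18) = 161 / 114.23 = 1.409 mol
n(O2) = PV/RT = (9.83 × 114) / (0.08206 × 1021.15) = 13.37 mol
For 1.409 mol C8H18, stoichiometry requires (25/2) × 1.409 = 17.61 mol O2; 13.37 mol is available, so O2 is limiting.
n(CO2) = (16/25) × 13.37 = 8.557 mol
V(CO2) = nRT/P = 8.557 × 0.08206 × 617 / 0.459 = 943.9 L

944 L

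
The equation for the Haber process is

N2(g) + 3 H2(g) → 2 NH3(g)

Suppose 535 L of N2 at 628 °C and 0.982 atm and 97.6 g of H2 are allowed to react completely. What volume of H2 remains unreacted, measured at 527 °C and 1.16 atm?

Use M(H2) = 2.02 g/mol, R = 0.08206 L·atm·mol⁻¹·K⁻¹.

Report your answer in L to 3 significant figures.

1530 L

n(N2) = PV/RT = (0.982 × 535) / (0.08206 × 901.15) = 7.105 mol
n(H2) = 97.6 / 2.02 = 48.32 mol
For 7.105 mol N2, stoichiometry requires (3/1) × 7.105 = 21.32 mol H2; 48.32 mol is available, so N2 is limiting.
n(H2) consumed = (3/1) × 7.105 = 21.32 mol; remaining = 48.32 − 21.32 = 27.00 mol
V(H2) = nRT/P = 27.00 × 0.08206 × 800.15 / 1.16 = 1528 L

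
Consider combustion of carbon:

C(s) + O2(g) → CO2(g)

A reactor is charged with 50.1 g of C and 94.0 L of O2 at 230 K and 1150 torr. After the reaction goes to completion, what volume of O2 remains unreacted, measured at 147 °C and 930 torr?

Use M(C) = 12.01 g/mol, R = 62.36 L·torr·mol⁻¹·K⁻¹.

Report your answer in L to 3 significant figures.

94.8 L

n(C) = 50.1 / 12.01 = 4.172 mol
n(O2) = PV/RT = (1150 × 94.0) / (62.36 × 230) = 7.537 mol
For 4.172 mol C, stoichiometry requires (1/1) × 4.172 = 4.172 mol O2; 7.537 mol is available, so C is limiting.
n(O2) consumed = (1/1) × 4.172 = 4.172 mol; remaining = 7.537 − 4.172 = 3.365 mol
V(O2) = nRT/P = 3.365 × 62.36 × 420.15 / 930 = 94.80 L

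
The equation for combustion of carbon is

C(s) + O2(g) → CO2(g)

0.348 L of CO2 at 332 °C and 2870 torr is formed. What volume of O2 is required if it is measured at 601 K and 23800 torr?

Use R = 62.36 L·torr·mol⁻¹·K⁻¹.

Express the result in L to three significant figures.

n(CO2) = PV/RT = (2870 × 0.348) / (62.36 × 605.15) = 0.02647 mol
n(O2) = (1/1) × 0.02647 = 0.02647 mol
V = nRT/P = 0.02647 × 62.36 × 601 / 23800 = 0.04168 L

0.0417 L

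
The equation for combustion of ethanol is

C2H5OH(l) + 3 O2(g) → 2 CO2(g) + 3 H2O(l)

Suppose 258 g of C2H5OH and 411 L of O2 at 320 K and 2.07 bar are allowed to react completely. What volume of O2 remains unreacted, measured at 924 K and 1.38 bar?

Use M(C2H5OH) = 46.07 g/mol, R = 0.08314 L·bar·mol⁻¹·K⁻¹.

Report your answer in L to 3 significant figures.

n(C2H5OH) = 258 / 46.07 = 5.600 mol
n(O2) = PV/RT = (2.07 × 411) / (0.08314 × 320) = 31.98 mol
For 5.600 mol C2H5OH, stoichiometry requires (3/1) × 5.600 = 16.80 mol O2; 31.98 mol is available, so C2H5OH is limiting.
n(O2) consumed = (3/1) × 5.600 = 16.80 mol; remaining = 31.98 − 16.80 = 15.18 mol
V(O2) = nRT/P = 15.18 × 0.08314 × 924 / 1.38 = 845.0 L

845 L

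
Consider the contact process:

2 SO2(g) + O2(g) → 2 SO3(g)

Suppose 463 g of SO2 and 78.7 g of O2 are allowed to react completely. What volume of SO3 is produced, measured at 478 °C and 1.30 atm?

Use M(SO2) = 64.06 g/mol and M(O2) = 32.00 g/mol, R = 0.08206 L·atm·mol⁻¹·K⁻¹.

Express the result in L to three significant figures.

233 L

n(SO2) = 463 / 64.06 = 7.228 mol
n(O2) = 78.7 / 32.00 = 2.459 mol
For 7.228 mol SO2, stoichiometry requires (1/2) × 7.228 = 3.614 mol O2; 2.459 mol is available, so O2 is limiting.
n(SO3) = (2/1) × 2.459 = 4.918 mol
V(SO3) = nRT/P = 4.918 × 0.08206 × 751.15 / 1.30 = 233.2 L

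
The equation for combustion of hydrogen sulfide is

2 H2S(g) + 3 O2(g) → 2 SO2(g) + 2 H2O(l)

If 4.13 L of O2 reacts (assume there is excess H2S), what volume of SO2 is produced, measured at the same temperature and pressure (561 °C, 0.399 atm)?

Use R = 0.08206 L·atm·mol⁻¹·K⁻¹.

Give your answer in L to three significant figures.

At constant T and P, gas volumes are in the mole ratio: V(SO2) = (2/3) × 4.13 = 2.753 L

2.75 L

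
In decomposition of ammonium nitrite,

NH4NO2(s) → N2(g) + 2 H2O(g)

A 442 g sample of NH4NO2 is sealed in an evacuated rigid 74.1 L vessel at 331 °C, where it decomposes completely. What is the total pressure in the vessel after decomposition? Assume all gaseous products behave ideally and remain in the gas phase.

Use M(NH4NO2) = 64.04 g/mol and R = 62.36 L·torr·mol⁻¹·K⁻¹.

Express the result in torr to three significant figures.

10500 torr

n(NH4NO2) = 442 / 64.04 = 6.902 mol
n(gas produced) = (3/1) × 6.902 = 20.71 mol
P = nRT/V = 20.71 × 62.36 × 604.15 / 74.1 = 10530 torr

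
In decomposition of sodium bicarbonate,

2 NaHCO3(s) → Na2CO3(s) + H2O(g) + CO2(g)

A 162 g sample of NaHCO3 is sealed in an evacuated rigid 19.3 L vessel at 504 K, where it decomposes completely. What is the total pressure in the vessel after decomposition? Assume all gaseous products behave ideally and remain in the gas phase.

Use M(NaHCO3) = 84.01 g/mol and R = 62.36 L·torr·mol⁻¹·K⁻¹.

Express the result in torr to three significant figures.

3140 torr

n(NaHCO3) = 162 / 84.01 = 1.928 mol
n(gas produced) = (2/2) × 1.928 = 1.928 mol
P = nRT/V = 1.928 × 62.36 × 504 / 19.3 = 3140 torr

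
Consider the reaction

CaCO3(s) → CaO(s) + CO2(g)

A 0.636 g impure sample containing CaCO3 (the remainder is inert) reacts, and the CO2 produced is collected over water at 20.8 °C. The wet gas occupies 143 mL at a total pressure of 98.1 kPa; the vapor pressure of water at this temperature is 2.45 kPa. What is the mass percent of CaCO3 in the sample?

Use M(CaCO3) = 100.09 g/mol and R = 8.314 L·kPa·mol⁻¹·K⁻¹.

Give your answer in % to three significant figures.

88.1 %

P(CO2) = 98.1 − 2.45 = 95.65 kPa
n(CO2) = PV/RT = (95.65 × 0.1430) / (8.314 × 293.95) = 0.005597 mol
n(CaCO3) = (1/1) × 0.005597 = 0.005597 mol
m(CaCO3) = 0.005597 × 100.09 = 0.5602 g
%CaCO3 = 0.5602 / 0.636 × 100 = 88.08%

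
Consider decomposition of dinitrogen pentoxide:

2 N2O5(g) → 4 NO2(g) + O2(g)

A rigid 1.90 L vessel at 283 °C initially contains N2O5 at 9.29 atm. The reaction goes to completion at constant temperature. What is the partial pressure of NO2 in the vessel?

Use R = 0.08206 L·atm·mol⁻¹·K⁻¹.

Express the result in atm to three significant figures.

n(N2O5)₀ = PV/RT = (9.29 × 1.90) / (0.08206 × 556.15) = 0.3868 mol
n(NO2) = (4/2) × 0.3868 = 0.7736 mol
P(NO2) = nRT/V = 0.7736 × 0.08206 × 556.15 / 1.90 = 18.58 atm

18.6 atm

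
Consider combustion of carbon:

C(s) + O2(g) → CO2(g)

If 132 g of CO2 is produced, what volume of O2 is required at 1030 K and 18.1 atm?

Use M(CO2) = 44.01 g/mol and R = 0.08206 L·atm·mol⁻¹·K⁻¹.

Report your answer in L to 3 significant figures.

14.0 L

n(CO2) = 132.0 / 44.01 = 2.999 mol
n(O2) = (1/1) × 2.999 = 2.999 mol
V = nRT/P = 2.999 × 0.08206 × 1030 / 18.1 = 14.00 L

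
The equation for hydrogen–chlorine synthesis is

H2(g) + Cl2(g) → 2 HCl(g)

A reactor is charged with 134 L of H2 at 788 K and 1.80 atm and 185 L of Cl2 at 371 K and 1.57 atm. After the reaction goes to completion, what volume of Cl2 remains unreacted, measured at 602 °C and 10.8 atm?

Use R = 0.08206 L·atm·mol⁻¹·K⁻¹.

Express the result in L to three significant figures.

n(H2) = PV/RT = (1.80 × 134) / (0.08206 × 788) = 3.730 mol
n(Cl2) = PV/RT = (1.57 × 185) / (0.08206 × 371) = 9.540 mol
For 3.730 mol H2, stoichiometry requires (1/1) × 3.730 = 3.730 mol Cl2; 9.540 mol is available, so H2 is limiting.
n(Cl2) consumed = (1/1) × 3.730 = 3.730 mol; remaining = 9.540 − 3.730 = 5.810 mol
V(Cl2) = nRT/P = 5.810 × 0.08206 × 875.15 / 10.8 = 38.63 L

38.6 L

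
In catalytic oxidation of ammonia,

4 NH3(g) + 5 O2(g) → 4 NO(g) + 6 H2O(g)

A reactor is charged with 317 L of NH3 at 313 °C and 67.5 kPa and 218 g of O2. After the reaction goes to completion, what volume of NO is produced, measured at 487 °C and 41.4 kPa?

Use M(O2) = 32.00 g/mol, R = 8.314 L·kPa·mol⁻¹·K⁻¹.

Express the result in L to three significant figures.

n(NH3) = PV/RT = (67.5 × 317) / (8.314 × 586.15) = 4.391 mol
n(O2) = 218 / 32.00 = 6.812 mol
For 4.391 mol NH3, stoichiometry requires (5/4) × 4.391 = 5.489 mol O2; 6.812 mol is available, so NH3 is limiting.
n(NO) = (4/4) × 4.391 = 4.391 mol
V(NO) = nRT/P = 4.391 × 8.314 × 760.15 / 41.4 = 670.3 L

670 L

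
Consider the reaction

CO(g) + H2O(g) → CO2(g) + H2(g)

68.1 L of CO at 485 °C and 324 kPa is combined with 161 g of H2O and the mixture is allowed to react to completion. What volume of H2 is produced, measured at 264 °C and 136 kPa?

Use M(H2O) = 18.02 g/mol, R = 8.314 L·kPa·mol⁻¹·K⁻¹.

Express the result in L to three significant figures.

115 L

n(CO) = PV/RT = (324 × 68.1) / (8.314 × 758.15) = 3.500 mol
n(H2O) = 161 / 18.02 = 8.935 mol
For 3.500 mol CO, stoichiometry requires (1/1) × 3.500 = 3.500 mol H2O; 8.935 mol is available, so CO is limiting.
n(H2) = (1/1) × 3.500 = 3.500 mol
V(H2) = nRT/P = 3.500 × 8.314 × 537.15 / 136 = 114.9 L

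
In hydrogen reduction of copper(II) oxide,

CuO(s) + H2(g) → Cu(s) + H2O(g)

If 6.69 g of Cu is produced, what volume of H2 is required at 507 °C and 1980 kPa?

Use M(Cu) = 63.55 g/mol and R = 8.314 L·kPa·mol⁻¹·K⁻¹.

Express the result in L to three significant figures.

0.345 L

n(Cu) = 6.690 / 63.55 = 0.1053 mol
n(H2) = (1/1) × 0.1053 = 0.1053 mol
V = nRT/P = 0.1053 × 8.314 × 780.15 / 1980 = 0.3449 L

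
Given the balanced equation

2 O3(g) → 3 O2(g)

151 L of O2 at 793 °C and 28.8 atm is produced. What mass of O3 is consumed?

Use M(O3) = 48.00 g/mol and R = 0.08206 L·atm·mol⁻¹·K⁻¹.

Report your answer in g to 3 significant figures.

1590 g

n(O2) = PV/RT = (28.8 × 151) / (0.08206 × 1066.15) = 49.71 mol
n(O3) = (2/3) × 49.71 = 33.14 mol
m(O3) = 33.14 × 48.00 = 1591 g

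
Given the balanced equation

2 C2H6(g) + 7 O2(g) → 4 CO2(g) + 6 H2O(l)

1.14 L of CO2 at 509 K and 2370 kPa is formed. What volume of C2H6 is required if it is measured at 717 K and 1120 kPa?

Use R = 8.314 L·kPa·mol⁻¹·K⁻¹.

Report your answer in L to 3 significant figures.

n(CO2) = PV/RT = (2370 × 1.14) / (8.314 × 509) = 0.6384 mol
n(C2H6) = (2/4) × 0.6384 = 0.3192 mol
V = nRT/P = 0.3192 × 8.314 × 717 / 1120 = 1.699 L

1.70 L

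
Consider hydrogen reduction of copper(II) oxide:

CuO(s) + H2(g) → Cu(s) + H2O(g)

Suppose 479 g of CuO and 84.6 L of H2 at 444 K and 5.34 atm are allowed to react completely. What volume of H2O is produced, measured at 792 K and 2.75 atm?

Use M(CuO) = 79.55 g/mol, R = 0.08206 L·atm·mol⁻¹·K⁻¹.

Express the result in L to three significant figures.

142 L

n(CuO) = 479 / 79.55 = 6.021 mol
n(H2) = PV/RT = (5.34 × 84.6) / (0.08206 × 444) = 12.40 mol
For 6.021 mol CuO, stoichiometry requires (1/1) × 6.021 = 6.021 mol H2; 12.40 mol is available, so CuO is limiting.
n(H2O) = (1/1) × 6.021 = 6.021 mol
V(H2O) = nRT/P = 6.021 × 0.08206 × 792 / 2.75 = 142.3 L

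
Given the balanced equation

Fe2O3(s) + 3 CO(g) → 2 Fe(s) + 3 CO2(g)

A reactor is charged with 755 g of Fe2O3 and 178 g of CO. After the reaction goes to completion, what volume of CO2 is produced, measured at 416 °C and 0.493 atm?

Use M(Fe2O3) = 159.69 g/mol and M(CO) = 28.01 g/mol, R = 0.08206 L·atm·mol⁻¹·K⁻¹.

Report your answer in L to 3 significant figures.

n(Fe2O3) = 755 / 159.69 = 4.728 mol
n(CO) = 178 / 28.01 = 6.355 mol
For 4.728 mol Fe2O3, stoichiometry requires (3/1) × 4.728 = 14.18 mol CO; 6.355 mol is available, so CO is limiting.
n(CO2) = (3/3) × 6.355 = 6.355 mol
V(CO2) = nRT/P = 6.355 × 0.08206 × 689.15 / 0.493 = 729.0 L

729 L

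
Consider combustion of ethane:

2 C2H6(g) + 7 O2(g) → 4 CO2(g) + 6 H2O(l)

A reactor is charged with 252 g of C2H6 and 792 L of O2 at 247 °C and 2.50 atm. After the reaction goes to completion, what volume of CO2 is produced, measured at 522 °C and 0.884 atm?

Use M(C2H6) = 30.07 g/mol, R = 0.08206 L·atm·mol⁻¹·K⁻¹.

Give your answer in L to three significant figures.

1240 L

n(C2H6) = 252 / 30.07 = 8.380 mol
n(O2) = PV/RT = (2.50 × 792) / (0.08206 × 520.15) = 46.39 mol
For 8.380 mol C2H6, stoichiometry requires (7/2) × 8.380 = 29.33 mol O2; 46.39 mol is available, so C2H6 is limiting.
n(CO2) = (4/2) × 8.380 = 16.76 mol
V(CO2) = nRT/P = 16.76 × 0.08206 × 795.15 / 0.884 = 1237 L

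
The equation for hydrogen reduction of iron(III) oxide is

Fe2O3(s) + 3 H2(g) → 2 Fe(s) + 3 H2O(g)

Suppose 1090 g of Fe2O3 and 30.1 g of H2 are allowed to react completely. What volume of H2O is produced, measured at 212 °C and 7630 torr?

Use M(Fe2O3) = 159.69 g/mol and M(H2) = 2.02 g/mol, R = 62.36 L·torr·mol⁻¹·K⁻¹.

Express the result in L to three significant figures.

n(Fe2O3) = 1090 / 159.69 = 6.826 mol
n(H2) = 30.1 / 2.02 = 14.90 mol
For 6.826 mol Fe2O3, stoichiometry requires (3/1) × 6.826 = 20.48 mol H2; 14.90 mol is available, so H2 is limiting.
n(H2O) = (3/3) × 14.90 = 14.90 mol
V(H2O) = nRT/P = 14.90 × 62.36 × 485.15 / 7630 = 59.08 L

59.1 L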